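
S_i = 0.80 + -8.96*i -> [0.8, -8.16, -17.12, -26.08, -35.04]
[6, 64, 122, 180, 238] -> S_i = 6 + 58*i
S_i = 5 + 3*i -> [5, 8, 11, 14, 17]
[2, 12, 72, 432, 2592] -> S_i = 2*6^i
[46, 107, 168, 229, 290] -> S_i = 46 + 61*i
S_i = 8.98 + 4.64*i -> [8.98, 13.62, 18.26, 22.9, 27.54]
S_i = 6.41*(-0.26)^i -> [6.41, -1.67, 0.43, -0.11, 0.03]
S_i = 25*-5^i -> [25, -125, 625, -3125, 15625]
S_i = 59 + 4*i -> [59, 63, 67, 71, 75]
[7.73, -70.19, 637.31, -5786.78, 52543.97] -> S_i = 7.73*(-9.08)^i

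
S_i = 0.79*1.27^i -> [0.79, 1.0, 1.27, 1.62, 2.06]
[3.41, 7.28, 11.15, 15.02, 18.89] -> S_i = 3.41 + 3.87*i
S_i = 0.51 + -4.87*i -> [0.51, -4.36, -9.23, -14.1, -18.97]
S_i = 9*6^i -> [9, 54, 324, 1944, 11664]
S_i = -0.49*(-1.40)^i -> [-0.49, 0.69, -0.96, 1.34, -1.88]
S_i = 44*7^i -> [44, 308, 2156, 15092, 105644]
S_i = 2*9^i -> [2, 18, 162, 1458, 13122]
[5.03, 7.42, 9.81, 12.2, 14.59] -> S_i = 5.03 + 2.39*i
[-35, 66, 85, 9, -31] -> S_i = Random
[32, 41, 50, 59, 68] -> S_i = 32 + 9*i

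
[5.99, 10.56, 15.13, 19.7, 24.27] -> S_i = 5.99 + 4.57*i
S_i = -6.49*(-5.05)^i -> [-6.49, 32.77, -165.51, 835.83, -4220.95]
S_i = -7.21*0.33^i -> [-7.21, -2.38, -0.79, -0.26, -0.09]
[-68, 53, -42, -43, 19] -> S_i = Random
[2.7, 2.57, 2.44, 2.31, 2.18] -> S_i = 2.70 + -0.13*i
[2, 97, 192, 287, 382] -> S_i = 2 + 95*i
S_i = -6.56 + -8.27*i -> [-6.56, -14.83, -23.1, -31.37, -39.64]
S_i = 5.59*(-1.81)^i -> [5.59, -10.12, 18.31, -33.15, 60.0]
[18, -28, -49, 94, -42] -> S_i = Random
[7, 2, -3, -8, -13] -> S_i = 7 + -5*i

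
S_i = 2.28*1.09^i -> [2.28, 2.49, 2.71, 2.95, 3.22]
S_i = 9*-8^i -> [9, -72, 576, -4608, 36864]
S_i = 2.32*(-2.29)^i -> [2.32, -5.31, 12.17, -27.86, 63.8]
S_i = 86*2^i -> [86, 172, 344, 688, 1376]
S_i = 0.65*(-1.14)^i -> [0.65, -0.74, 0.84, -0.96, 1.1]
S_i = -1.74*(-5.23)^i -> [-1.74, 9.1, -47.59, 248.92, -1301.84]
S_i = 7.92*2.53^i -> [7.92, 20.04, 50.7, 128.26, 324.49]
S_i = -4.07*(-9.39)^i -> [-4.07, 38.22, -358.86, 3369.7, -31641.48]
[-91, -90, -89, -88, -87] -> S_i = -91 + 1*i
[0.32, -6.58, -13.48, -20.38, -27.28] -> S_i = 0.32 + -6.90*i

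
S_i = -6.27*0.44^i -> [-6.27, -2.76, -1.21, -0.53, -0.24]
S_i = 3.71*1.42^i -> [3.71, 5.27, 7.48, 10.62, 15.08]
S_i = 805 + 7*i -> [805, 812, 819, 826, 833]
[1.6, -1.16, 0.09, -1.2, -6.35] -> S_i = Random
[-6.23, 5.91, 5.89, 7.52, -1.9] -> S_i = Random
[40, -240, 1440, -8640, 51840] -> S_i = 40*-6^i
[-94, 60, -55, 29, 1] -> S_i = Random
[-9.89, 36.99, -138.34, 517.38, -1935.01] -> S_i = -9.89*(-3.74)^i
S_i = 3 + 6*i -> [3, 9, 15, 21, 27]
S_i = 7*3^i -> [7, 21, 63, 189, 567]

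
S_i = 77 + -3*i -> [77, 74, 71, 68, 65]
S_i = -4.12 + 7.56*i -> [-4.12, 3.44, 11.0, 18.56, 26.12]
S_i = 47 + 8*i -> [47, 55, 63, 71, 79]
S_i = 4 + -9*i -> [4, -5, -14, -23, -32]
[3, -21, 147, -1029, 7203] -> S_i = 3*-7^i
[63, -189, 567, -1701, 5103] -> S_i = 63*-3^i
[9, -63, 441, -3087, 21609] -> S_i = 9*-7^i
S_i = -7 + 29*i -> [-7, 22, 51, 80, 109]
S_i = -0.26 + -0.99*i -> [-0.26, -1.25, -2.24, -3.23, -4.22]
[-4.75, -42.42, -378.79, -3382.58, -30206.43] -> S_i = -4.75*8.93^i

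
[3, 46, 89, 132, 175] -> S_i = 3 + 43*i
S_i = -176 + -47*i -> [-176, -223, -270, -317, -364]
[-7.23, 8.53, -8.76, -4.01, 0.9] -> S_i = Random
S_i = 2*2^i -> [2, 4, 8, 16, 32]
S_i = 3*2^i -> [3, 6, 12, 24, 48]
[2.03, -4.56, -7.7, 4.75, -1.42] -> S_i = Random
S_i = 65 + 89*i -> [65, 154, 243, 332, 421]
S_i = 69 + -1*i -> [69, 68, 67, 66, 65]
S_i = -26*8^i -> [-26, -208, -1664, -13312, -106496]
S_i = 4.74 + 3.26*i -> [4.74, 8.0, 11.26, 14.52, 17.78]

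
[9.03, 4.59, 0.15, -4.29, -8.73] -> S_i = 9.03 + -4.44*i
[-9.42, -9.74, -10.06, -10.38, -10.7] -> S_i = -9.42 + -0.32*i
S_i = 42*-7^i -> [42, -294, 2058, -14406, 100842]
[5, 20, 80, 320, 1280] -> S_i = 5*4^i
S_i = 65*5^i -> [65, 325, 1625, 8125, 40625]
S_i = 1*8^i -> [1, 8, 64, 512, 4096]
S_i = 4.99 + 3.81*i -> [4.99, 8.8, 12.61, 16.42, 20.23]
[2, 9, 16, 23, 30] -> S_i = 2 + 7*i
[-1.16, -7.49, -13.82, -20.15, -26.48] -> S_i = -1.16 + -6.33*i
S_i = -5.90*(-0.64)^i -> [-5.9, 3.78, -2.42, 1.55, -0.99]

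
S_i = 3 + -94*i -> [3, -91, -185, -279, -373]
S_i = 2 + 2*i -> [2, 4, 6, 8, 10]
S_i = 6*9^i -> [6, 54, 486, 4374, 39366]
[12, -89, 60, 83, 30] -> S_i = Random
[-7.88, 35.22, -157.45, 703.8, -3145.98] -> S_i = -7.88*(-4.47)^i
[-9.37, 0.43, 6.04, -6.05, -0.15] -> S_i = Random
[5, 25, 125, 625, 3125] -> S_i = 5*5^i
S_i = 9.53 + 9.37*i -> [9.53, 18.9, 28.27, 37.64, 47.01]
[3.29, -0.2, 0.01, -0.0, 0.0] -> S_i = 3.29*(-0.06)^i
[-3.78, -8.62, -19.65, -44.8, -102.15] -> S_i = -3.78*2.28^i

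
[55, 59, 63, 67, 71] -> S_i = 55 + 4*i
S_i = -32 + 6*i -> [-32, -26, -20, -14, -8]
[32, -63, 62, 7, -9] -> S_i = Random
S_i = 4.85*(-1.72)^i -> [4.85, -8.34, 14.35, -24.68, 42.45]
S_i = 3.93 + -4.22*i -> [3.93, -0.29, -4.51, -8.73, -12.95]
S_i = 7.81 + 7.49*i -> [7.81, 15.3, 22.79, 30.28, 37.77]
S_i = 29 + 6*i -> [29, 35, 41, 47, 53]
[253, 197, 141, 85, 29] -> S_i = 253 + -56*i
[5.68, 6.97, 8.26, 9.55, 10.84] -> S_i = 5.68 + 1.29*i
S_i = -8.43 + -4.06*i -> [-8.43, -12.49, -16.55, -20.61, -24.67]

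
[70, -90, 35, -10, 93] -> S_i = Random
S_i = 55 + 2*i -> [55, 57, 59, 61, 63]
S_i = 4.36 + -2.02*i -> [4.36, 2.34, 0.32, -1.7, -3.72]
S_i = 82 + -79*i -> [82, 3, -76, -155, -234]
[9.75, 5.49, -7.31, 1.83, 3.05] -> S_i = Random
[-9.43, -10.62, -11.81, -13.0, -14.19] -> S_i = -9.43 + -1.19*i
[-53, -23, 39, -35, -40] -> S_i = Random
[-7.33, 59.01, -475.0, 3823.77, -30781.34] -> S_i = -7.33*(-8.05)^i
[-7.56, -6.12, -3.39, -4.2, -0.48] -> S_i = Random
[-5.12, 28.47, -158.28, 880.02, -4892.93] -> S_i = -5.12*(-5.56)^i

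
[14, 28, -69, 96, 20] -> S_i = Random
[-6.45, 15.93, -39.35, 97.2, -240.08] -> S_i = -6.45*(-2.47)^i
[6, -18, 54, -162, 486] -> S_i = 6*-3^i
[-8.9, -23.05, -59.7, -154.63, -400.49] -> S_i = -8.90*2.59^i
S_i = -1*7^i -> [-1, -7, -49, -343, -2401]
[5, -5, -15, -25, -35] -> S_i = 5 + -10*i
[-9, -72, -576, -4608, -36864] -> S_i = -9*8^i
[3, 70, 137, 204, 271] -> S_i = 3 + 67*i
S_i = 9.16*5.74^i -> [9.16, 52.58, 301.8, 1732.33, 9943.59]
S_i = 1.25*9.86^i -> [1.25, 12.32, 121.52, 1198.23, 11814.56]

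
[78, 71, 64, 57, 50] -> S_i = 78 + -7*i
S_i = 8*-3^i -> [8, -24, 72, -216, 648]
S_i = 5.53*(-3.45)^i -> [5.53, -19.08, 65.82, -227.08, 783.43]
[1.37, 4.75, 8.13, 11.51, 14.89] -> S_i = 1.37 + 3.38*i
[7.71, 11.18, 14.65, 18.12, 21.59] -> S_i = 7.71 + 3.47*i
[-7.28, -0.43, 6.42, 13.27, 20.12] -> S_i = -7.28 + 6.85*i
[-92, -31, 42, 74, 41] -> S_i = Random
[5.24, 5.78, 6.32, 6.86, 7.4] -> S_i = 5.24 + 0.54*i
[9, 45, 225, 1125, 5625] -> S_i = 9*5^i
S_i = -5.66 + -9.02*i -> [-5.66, -14.68, -23.7, -32.72, -41.74]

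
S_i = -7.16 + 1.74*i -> [-7.16, -5.42, -3.68, -1.94, -0.2]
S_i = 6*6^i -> [6, 36, 216, 1296, 7776]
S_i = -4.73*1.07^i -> [-4.73, -5.06, -5.42, -5.79, -6.2]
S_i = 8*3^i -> [8, 24, 72, 216, 648]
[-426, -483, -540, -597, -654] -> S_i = -426 + -57*i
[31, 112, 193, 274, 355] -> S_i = 31 + 81*i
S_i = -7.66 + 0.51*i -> [-7.66, -7.15, -6.64, -6.13, -5.62]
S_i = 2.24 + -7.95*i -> [2.24, -5.71, -13.66, -21.61, -29.56]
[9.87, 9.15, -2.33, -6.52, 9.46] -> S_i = Random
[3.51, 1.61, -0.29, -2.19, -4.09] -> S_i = 3.51 + -1.90*i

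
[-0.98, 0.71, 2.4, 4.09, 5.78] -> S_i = -0.98 + 1.69*i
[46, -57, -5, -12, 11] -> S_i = Random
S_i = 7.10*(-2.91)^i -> [7.1, -20.66, 60.12, -174.96, 509.13]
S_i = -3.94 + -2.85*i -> [-3.94, -6.79, -9.64, -12.49, -15.34]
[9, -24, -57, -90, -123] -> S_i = 9 + -33*i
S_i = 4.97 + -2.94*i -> [4.97, 2.03, -0.91, -3.85, -6.79]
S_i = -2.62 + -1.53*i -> [-2.62, -4.15, -5.68, -7.21, -8.74]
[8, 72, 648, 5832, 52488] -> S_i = 8*9^i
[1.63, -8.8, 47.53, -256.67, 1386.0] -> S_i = 1.63*(-5.40)^i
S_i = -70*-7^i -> [-70, 490, -3430, 24010, -168070]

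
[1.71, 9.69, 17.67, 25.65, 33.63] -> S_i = 1.71 + 7.98*i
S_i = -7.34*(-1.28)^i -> [-7.34, 9.4, -12.03, 15.39, -19.7]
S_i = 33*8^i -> [33, 264, 2112, 16896, 135168]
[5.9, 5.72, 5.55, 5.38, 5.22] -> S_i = 5.90*0.97^i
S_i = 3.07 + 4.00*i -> [3.07, 7.07, 11.07, 15.07, 19.07]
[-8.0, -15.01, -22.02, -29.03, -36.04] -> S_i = -8.00 + -7.01*i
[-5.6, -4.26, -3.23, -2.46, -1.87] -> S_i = -5.60*0.76^i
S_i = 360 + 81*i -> [360, 441, 522, 603, 684]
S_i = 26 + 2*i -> [26, 28, 30, 32, 34]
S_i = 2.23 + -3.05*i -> [2.23, -0.82, -3.87, -6.92, -9.97]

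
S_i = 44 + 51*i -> [44, 95, 146, 197, 248]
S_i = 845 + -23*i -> [845, 822, 799, 776, 753]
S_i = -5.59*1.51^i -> [-5.59, -8.44, -12.75, -19.25, -29.06]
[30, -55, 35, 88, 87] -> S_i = Random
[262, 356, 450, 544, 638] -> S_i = 262 + 94*i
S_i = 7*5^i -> [7, 35, 175, 875, 4375]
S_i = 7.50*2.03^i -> [7.5, 15.22, 30.91, 62.74, 127.36]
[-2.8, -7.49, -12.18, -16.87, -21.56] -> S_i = -2.80 + -4.69*i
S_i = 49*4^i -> [49, 196, 784, 3136, 12544]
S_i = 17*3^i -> [17, 51, 153, 459, 1377]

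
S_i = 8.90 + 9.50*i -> [8.9, 18.4, 27.9, 37.4, 46.9]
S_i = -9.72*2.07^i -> [-9.72, -20.12, -41.65, -86.21, -178.46]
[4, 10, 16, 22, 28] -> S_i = 4 + 6*i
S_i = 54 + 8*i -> [54, 62, 70, 78, 86]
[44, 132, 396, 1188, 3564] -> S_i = 44*3^i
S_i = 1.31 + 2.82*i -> [1.31, 4.13, 6.95, 9.77, 12.59]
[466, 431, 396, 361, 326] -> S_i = 466 + -35*i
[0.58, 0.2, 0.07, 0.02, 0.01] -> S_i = 0.58*0.34^i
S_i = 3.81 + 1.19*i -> [3.81, 5.0, 6.19, 7.38, 8.57]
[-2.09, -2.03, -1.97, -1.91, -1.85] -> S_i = -2.09*0.97^i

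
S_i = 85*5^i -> [85, 425, 2125, 10625, 53125]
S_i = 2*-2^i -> [2, -4, 8, -16, 32]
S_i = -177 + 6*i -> [-177, -171, -165, -159, -153]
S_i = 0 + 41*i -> [0, 41, 82, 123, 164]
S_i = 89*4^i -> [89, 356, 1424, 5696, 22784]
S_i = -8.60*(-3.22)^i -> [-8.6, 27.69, -89.17, 287.12, -924.53]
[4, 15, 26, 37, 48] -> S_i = 4 + 11*i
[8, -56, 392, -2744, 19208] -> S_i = 8*-7^i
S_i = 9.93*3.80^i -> [9.93, 37.73, 143.39, 544.88, 2070.54]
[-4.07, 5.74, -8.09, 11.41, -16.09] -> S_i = -4.07*(-1.41)^i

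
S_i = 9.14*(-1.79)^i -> [9.14, -16.36, 29.29, -52.42, 93.83]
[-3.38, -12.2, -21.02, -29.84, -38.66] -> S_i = -3.38 + -8.82*i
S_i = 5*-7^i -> [5, -35, 245, -1715, 12005]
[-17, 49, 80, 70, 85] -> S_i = Random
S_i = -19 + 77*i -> [-19, 58, 135, 212, 289]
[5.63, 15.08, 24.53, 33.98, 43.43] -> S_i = 5.63 + 9.45*i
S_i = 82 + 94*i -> [82, 176, 270, 364, 458]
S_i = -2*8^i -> [-2, -16, -128, -1024, -8192]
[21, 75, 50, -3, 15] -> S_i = Random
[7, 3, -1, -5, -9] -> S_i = 7 + -4*i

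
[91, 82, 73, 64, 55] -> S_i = 91 + -9*i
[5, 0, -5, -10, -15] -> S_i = 5 + -5*i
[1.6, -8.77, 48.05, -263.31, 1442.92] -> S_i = 1.60*(-5.48)^i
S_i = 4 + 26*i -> [4, 30, 56, 82, 108]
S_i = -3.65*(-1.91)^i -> [-3.65, 6.97, -13.32, 25.43, -48.58]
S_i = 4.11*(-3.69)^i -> [4.11, -15.17, 55.96, -206.5, 761.99]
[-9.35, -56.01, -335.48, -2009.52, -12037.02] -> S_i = -9.35*5.99^i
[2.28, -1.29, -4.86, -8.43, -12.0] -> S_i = 2.28 + -3.57*i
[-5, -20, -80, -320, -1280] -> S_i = -5*4^i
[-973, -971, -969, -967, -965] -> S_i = -973 + 2*i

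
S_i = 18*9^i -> [18, 162, 1458, 13122, 118098]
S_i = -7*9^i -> [-7, -63, -567, -5103, -45927]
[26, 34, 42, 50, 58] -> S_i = 26 + 8*i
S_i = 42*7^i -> [42, 294, 2058, 14406, 100842]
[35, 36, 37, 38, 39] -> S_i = 35 + 1*i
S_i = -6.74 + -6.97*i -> [-6.74, -13.71, -20.68, -27.65, -34.62]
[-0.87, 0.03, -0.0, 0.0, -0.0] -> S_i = -0.87*(-0.04)^i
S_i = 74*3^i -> [74, 222, 666, 1998, 5994]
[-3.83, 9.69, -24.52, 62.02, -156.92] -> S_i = -3.83*(-2.53)^i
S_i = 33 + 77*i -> [33, 110, 187, 264, 341]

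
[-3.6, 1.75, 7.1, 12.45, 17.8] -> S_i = -3.60 + 5.35*i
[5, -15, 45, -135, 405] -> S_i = 5*-3^i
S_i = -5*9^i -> [-5, -45, -405, -3645, -32805]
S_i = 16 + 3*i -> [16, 19, 22, 25, 28]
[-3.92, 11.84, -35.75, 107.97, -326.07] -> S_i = -3.92*(-3.02)^i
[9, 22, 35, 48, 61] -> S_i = 9 + 13*i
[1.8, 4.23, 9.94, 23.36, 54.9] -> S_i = 1.80*2.35^i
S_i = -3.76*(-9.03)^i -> [-3.76, 33.95, -306.59, 2768.54, -24999.93]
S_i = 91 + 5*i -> [91, 96, 101, 106, 111]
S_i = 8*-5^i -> [8, -40, 200, -1000, 5000]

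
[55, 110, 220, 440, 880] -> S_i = 55*2^i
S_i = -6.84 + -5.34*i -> [-6.84, -12.18, -17.52, -22.86, -28.2]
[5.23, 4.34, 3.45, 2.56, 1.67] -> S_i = 5.23 + -0.89*i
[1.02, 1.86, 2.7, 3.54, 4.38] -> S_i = 1.02 + 0.84*i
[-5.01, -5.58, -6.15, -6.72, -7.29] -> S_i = -5.01 + -0.57*i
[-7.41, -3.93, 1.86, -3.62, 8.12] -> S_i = Random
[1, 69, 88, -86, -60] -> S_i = Random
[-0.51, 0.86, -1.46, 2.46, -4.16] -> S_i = -0.51*(-1.69)^i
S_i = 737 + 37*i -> [737, 774, 811, 848, 885]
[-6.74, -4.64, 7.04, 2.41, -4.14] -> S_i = Random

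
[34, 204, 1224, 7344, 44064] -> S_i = 34*6^i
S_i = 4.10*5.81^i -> [4.1, 23.82, 138.4, 804.1, 4671.84]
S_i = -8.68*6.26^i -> [-8.68, -54.34, -340.15, -2129.33, -13329.6]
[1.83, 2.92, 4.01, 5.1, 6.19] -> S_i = 1.83 + 1.09*i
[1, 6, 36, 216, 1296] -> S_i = 1*6^i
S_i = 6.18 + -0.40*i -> [6.18, 5.78, 5.38, 4.98, 4.58]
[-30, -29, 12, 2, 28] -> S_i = Random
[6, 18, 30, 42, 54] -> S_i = 6 + 12*i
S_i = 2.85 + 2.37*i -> [2.85, 5.22, 7.59, 9.96, 12.33]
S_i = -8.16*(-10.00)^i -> [-8.16, 81.6, -816.0, 8160.0, -81600.0]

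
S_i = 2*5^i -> [2, 10, 50, 250, 1250]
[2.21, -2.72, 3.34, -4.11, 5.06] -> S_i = 2.21*(-1.23)^i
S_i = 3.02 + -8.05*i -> [3.02, -5.03, -13.08, -21.13, -29.18]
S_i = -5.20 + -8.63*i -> [-5.2, -13.83, -22.46, -31.09, -39.72]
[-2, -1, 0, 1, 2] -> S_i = -2 + 1*i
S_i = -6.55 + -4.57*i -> [-6.55, -11.12, -15.69, -20.26, -24.83]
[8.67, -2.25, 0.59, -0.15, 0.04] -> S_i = 8.67*(-0.26)^i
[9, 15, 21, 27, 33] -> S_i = 9 + 6*i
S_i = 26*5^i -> [26, 130, 650, 3250, 16250]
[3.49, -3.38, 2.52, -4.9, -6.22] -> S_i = Random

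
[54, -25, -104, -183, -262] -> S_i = 54 + -79*i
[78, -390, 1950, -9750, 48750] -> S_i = 78*-5^i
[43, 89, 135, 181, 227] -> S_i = 43 + 46*i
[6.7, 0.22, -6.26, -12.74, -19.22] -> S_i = 6.70 + -6.48*i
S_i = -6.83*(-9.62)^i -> [-6.83, 65.7, -632.08, 6080.59, -58495.3]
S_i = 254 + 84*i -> [254, 338, 422, 506, 590]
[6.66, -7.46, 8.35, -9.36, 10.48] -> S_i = 6.66*(-1.12)^i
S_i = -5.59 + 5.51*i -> [-5.59, -0.08, 5.43, 10.94, 16.45]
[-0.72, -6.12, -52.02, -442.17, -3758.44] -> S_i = -0.72*8.50^i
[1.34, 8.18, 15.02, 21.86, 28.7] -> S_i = 1.34 + 6.84*i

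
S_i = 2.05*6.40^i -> [2.05, 13.12, 83.97, 537.4, 3439.33]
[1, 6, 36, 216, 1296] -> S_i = 1*6^i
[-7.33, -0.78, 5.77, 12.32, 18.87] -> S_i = -7.33 + 6.55*i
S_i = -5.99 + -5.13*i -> [-5.99, -11.12, -16.25, -21.38, -26.51]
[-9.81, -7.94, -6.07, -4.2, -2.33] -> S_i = -9.81 + 1.87*i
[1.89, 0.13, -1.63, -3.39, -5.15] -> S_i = 1.89 + -1.76*i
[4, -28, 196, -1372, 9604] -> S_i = 4*-7^i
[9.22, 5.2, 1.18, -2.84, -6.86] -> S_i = 9.22 + -4.02*i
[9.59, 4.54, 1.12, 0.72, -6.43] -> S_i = Random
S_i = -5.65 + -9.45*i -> [-5.65, -15.1, -24.55, -34.0, -43.45]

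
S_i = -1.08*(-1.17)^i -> [-1.08, 1.26, -1.48, 1.73, -2.02]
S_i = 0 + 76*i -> [0, 76, 152, 228, 304]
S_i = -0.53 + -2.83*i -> [-0.53, -3.36, -6.19, -9.02, -11.85]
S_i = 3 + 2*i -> [3, 5, 7, 9, 11]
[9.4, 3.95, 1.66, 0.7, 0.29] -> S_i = 9.40*0.42^i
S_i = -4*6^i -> [-4, -24, -144, -864, -5184]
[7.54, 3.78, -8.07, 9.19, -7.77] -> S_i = Random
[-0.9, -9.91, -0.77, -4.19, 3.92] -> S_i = Random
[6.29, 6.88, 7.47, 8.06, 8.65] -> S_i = 6.29 + 0.59*i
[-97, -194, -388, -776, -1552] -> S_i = -97*2^i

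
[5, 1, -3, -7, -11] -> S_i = 5 + -4*i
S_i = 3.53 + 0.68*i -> [3.53, 4.21, 4.89, 5.57, 6.25]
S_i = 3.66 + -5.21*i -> [3.66, -1.55, -6.76, -11.97, -17.18]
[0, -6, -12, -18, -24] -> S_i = 0 + -6*i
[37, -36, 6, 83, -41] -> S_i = Random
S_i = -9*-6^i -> [-9, 54, -324, 1944, -11664]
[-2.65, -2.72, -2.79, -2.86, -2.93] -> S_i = -2.65 + -0.07*i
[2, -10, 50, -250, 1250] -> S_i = 2*-5^i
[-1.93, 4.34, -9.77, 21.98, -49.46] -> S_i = -1.93*(-2.25)^i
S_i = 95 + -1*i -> [95, 94, 93, 92, 91]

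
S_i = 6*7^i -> [6, 42, 294, 2058, 14406]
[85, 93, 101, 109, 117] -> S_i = 85 + 8*i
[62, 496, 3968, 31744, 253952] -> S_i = 62*8^i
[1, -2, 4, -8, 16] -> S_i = 1*-2^i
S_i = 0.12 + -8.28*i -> [0.12, -8.16, -16.44, -24.72, -33.0]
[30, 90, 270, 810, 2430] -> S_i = 30*3^i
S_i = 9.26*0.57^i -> [9.26, 5.28, 3.01, 1.71, 0.98]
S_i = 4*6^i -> [4, 24, 144, 864, 5184]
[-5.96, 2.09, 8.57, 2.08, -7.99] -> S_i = Random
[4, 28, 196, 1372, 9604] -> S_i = 4*7^i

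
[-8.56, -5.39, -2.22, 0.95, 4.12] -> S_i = -8.56 + 3.17*i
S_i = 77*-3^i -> [77, -231, 693, -2079, 6237]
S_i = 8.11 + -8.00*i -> [8.11, 0.11, -7.89, -15.89, -23.89]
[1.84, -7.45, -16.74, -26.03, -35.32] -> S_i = 1.84 + -9.29*i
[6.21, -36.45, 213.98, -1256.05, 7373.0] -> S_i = 6.21*(-5.87)^i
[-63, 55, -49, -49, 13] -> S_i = Random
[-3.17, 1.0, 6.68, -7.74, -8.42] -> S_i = Random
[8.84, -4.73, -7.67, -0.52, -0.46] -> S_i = Random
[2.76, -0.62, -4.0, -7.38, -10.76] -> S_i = 2.76 + -3.38*i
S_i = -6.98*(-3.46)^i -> [-6.98, 24.15, -83.56, 289.12, -1000.37]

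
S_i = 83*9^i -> [83, 747, 6723, 60507, 544563]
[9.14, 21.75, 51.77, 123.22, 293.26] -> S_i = 9.14*2.38^i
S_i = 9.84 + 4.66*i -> [9.84, 14.5, 19.16, 23.82, 28.48]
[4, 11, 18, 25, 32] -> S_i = 4 + 7*i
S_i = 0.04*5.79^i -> [0.04, 0.23, 1.34, 7.76, 44.95]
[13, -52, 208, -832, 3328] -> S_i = 13*-4^i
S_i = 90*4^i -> [90, 360, 1440, 5760, 23040]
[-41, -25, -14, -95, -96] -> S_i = Random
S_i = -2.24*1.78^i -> [-2.24, -3.99, -7.1, -12.63, -22.49]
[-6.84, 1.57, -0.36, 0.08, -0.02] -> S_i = -6.84*(-0.23)^i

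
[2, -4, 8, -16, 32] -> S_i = 2*-2^i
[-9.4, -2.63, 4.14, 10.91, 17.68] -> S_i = -9.40 + 6.77*i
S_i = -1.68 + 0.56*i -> [-1.68, -1.12, -0.56, 0.0, 0.56]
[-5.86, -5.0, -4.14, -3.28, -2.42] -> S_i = -5.86 + 0.86*i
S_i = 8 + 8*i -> [8, 16, 24, 32, 40]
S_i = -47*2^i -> [-47, -94, -188, -376, -752]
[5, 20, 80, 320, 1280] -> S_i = 5*4^i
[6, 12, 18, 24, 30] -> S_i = 6 + 6*i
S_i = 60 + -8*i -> [60, 52, 44, 36, 28]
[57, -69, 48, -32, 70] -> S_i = Random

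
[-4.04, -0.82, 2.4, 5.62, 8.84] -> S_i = -4.04 + 3.22*i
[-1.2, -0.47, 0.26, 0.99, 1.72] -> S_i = -1.20 + 0.73*i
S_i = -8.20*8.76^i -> [-8.2, -71.83, -629.25, -5512.22, -48287.01]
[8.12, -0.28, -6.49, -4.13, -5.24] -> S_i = Random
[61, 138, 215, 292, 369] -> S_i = 61 + 77*i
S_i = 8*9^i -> [8, 72, 648, 5832, 52488]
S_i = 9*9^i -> [9, 81, 729, 6561, 59049]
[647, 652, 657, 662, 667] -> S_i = 647 + 5*i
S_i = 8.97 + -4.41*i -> [8.97, 4.56, 0.15, -4.26, -8.67]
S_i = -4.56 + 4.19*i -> [-4.56, -0.37, 3.82, 8.01, 12.2]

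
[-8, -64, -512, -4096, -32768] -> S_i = -8*8^i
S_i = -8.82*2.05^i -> [-8.82, -18.08, -37.07, -75.99, -155.77]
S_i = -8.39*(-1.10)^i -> [-8.39, 9.23, -10.15, 11.17, -12.28]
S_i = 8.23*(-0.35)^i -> [8.23, -2.88, 1.01, -0.35, 0.12]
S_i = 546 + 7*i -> [546, 553, 560, 567, 574]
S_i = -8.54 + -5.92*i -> [-8.54, -14.46, -20.38, -26.3, -32.22]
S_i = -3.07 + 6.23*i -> [-3.07, 3.16, 9.39, 15.62, 21.85]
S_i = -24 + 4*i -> [-24, -20, -16, -12, -8]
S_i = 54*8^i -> [54, 432, 3456, 27648, 221184]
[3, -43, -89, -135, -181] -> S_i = 3 + -46*i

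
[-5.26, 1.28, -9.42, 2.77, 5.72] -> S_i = Random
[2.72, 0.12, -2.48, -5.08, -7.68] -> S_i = 2.72 + -2.60*i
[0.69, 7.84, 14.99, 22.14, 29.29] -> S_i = 0.69 + 7.15*i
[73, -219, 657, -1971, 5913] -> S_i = 73*-3^i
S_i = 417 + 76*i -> [417, 493, 569, 645, 721]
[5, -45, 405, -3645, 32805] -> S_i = 5*-9^i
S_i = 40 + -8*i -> [40, 32, 24, 16, 8]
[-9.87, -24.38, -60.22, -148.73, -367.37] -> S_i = -9.87*2.47^i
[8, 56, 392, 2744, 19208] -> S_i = 8*7^i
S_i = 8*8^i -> [8, 64, 512, 4096, 32768]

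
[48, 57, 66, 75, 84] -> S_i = 48 + 9*i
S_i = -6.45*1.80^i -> [-6.45, -11.61, -20.9, -37.62, -67.71]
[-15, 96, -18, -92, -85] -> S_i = Random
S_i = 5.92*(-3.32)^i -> [5.92, -19.65, 65.25, -216.64, 719.24]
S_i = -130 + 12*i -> [-130, -118, -106, -94, -82]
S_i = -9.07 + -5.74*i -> [-9.07, -14.81, -20.55, -26.29, -32.03]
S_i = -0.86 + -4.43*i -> [-0.86, -5.29, -9.72, -14.15, -18.58]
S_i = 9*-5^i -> [9, -45, 225, -1125, 5625]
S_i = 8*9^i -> [8, 72, 648, 5832, 52488]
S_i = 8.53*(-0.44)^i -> [8.53, -3.75, 1.65, -0.73, 0.32]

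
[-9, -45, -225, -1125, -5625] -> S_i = -9*5^i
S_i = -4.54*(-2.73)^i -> [-4.54, 12.39, -33.84, 92.37, -252.18]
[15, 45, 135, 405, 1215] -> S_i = 15*3^i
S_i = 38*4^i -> [38, 152, 608, 2432, 9728]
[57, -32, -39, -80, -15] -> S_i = Random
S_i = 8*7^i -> [8, 56, 392, 2744, 19208]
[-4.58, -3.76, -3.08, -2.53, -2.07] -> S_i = -4.58*0.82^i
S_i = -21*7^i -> [-21, -147, -1029, -7203, -50421]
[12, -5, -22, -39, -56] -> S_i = 12 + -17*i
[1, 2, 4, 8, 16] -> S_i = 1*2^i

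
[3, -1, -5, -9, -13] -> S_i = 3 + -4*i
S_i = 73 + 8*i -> [73, 81, 89, 97, 105]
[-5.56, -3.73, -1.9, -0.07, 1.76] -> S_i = -5.56 + 1.83*i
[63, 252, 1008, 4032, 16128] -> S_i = 63*4^i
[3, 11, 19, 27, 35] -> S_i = 3 + 8*i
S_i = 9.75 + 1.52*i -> [9.75, 11.27, 12.79, 14.31, 15.83]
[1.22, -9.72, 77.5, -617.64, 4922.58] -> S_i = 1.22*(-7.97)^i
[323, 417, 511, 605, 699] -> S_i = 323 + 94*i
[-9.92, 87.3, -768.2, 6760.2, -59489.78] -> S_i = -9.92*(-8.80)^i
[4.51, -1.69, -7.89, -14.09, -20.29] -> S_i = 4.51 + -6.20*i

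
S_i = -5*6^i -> [-5, -30, -180, -1080, -6480]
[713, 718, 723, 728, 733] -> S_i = 713 + 5*i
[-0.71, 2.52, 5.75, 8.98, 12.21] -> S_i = -0.71 + 3.23*i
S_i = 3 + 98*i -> [3, 101, 199, 297, 395]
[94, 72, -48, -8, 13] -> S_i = Random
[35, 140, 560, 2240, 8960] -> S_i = 35*4^i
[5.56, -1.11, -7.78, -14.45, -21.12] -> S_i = 5.56 + -6.67*i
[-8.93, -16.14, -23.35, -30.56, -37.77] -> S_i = -8.93 + -7.21*i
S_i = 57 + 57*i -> [57, 114, 171, 228, 285]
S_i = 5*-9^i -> [5, -45, 405, -3645, 32805]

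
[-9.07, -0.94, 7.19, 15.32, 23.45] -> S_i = -9.07 + 8.13*i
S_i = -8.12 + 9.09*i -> [-8.12, 0.97, 10.06, 19.15, 28.24]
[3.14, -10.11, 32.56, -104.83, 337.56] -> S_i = 3.14*(-3.22)^i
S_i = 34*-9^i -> [34, -306, 2754, -24786, 223074]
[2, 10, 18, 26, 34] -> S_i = 2 + 8*i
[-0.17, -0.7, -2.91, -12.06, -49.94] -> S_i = -0.17*4.14^i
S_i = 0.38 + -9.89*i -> [0.38, -9.51, -19.4, -29.29, -39.18]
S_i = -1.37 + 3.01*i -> [-1.37, 1.64, 4.65, 7.66, 10.67]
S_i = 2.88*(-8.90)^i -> [2.88, -25.63, 228.12, -2030.31, 18069.77]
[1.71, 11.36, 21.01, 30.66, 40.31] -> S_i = 1.71 + 9.65*i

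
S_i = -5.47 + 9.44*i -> [-5.47, 3.97, 13.41, 22.85, 32.29]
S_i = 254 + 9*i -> [254, 263, 272, 281, 290]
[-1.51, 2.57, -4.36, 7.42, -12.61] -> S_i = -1.51*(-1.70)^i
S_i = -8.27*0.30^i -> [-8.27, -2.48, -0.74, -0.22, -0.07]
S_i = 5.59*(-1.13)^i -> [5.59, -6.32, 7.14, -8.07, 9.11]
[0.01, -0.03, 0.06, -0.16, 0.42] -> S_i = 0.01*(-2.54)^i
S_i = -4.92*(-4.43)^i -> [-4.92, 21.8, -96.55, 427.74, -1894.87]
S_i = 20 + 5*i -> [20, 25, 30, 35, 40]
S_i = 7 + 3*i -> [7, 10, 13, 16, 19]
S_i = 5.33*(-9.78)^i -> [5.33, -52.13, 509.81, -4985.9, 48762.13]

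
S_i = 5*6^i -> [5, 30, 180, 1080, 6480]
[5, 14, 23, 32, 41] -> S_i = 5 + 9*i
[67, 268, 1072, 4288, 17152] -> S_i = 67*4^i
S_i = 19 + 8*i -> [19, 27, 35, 43, 51]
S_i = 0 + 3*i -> [0, 3, 6, 9, 12]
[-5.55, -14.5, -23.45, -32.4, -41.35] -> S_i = -5.55 + -8.95*i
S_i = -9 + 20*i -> [-9, 11, 31, 51, 71]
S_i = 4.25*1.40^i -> [4.25, 5.95, 8.33, 11.66, 16.33]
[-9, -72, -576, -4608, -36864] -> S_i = -9*8^i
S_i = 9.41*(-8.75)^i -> [9.41, -82.34, 720.45, -6303.96, 55159.69]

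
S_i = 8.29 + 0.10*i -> [8.29, 8.39, 8.49, 8.59, 8.69]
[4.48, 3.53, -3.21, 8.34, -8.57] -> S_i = Random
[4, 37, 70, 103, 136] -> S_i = 4 + 33*i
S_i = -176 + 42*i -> [-176, -134, -92, -50, -8]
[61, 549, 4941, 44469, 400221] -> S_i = 61*9^i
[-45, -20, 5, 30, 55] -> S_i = -45 + 25*i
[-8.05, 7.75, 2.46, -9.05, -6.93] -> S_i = Random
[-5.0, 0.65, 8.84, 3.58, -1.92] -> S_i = Random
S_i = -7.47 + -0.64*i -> [-7.47, -8.11, -8.75, -9.39, -10.03]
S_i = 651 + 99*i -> [651, 750, 849, 948, 1047]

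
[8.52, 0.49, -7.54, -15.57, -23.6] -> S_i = 8.52 + -8.03*i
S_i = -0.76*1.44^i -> [-0.76, -1.09, -1.58, -2.27, -3.27]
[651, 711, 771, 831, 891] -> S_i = 651 + 60*i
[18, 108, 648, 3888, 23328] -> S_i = 18*6^i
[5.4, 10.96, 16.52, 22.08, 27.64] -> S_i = 5.40 + 5.56*i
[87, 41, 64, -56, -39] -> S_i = Random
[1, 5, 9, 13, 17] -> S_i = 1 + 4*i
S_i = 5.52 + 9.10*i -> [5.52, 14.62, 23.72, 32.82, 41.92]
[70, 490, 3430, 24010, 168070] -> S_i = 70*7^i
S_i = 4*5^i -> [4, 20, 100, 500, 2500]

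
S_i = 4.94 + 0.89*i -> [4.94, 5.83, 6.72, 7.61, 8.5]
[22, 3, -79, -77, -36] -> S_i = Random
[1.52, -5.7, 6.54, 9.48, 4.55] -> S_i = Random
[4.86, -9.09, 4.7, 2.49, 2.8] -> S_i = Random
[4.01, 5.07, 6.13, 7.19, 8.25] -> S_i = 4.01 + 1.06*i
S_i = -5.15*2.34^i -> [-5.15, -12.05, -28.2, -65.99, -154.41]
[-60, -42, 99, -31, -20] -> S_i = Random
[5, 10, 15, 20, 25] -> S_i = 5 + 5*i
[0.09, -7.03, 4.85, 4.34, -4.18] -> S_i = Random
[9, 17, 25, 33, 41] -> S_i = 9 + 8*i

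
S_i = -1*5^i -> [-1, -5, -25, -125, -625]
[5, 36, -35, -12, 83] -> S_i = Random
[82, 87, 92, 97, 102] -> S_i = 82 + 5*i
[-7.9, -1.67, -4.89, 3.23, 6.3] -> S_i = Random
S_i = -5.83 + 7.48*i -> [-5.83, 1.65, 9.13, 16.61, 24.09]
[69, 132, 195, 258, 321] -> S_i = 69 + 63*i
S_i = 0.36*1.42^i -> [0.36, 0.51, 0.73, 1.03, 1.46]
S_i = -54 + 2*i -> [-54, -52, -50, -48, -46]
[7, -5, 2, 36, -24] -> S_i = Random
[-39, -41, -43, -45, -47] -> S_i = -39 + -2*i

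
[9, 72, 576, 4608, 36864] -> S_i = 9*8^i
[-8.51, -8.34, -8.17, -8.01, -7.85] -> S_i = -8.51*0.98^i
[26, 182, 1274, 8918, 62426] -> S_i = 26*7^i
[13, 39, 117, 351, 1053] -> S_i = 13*3^i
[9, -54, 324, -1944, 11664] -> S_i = 9*-6^i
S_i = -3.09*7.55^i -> [-3.09, -23.33, -176.14, -1329.84, -10040.29]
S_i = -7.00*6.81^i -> [-7.0, -47.67, -324.63, -2210.75, -15055.2]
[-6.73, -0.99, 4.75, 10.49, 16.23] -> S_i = -6.73 + 5.74*i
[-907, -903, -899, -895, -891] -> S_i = -907 + 4*i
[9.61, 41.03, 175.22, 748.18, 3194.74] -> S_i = 9.61*4.27^i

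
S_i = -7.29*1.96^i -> [-7.29, -14.29, -28.01, -54.89, -107.59]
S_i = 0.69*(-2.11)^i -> [0.69, -1.46, 3.07, -6.48, 13.68]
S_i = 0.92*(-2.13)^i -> [0.92, -1.96, 4.17, -8.89, 18.94]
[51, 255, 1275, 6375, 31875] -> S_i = 51*5^i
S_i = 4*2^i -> [4, 8, 16, 32, 64]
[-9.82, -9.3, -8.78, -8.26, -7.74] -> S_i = -9.82 + 0.52*i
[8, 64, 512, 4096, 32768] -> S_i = 8*8^i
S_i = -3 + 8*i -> [-3, 5, 13, 21, 29]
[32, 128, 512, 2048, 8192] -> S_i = 32*4^i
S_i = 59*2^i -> [59, 118, 236, 472, 944]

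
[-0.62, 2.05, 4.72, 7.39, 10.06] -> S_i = -0.62 + 2.67*i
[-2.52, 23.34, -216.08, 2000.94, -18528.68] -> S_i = -2.52*(-9.26)^i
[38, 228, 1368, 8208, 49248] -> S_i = 38*6^i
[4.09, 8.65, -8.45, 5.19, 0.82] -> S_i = Random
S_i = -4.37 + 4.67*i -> [-4.37, 0.3, 4.97, 9.64, 14.31]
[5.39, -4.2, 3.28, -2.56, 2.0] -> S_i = 5.39*(-0.78)^i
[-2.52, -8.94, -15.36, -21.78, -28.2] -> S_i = -2.52 + -6.42*i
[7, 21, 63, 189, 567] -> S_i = 7*3^i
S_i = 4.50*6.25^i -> [4.5, 28.12, 175.78, 1098.63, 6866.46]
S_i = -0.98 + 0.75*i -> [-0.98, -0.23, 0.52, 1.27, 2.02]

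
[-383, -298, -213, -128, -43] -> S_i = -383 + 85*i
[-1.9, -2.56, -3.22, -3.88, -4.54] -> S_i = -1.90 + -0.66*i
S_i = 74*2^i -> [74, 148, 296, 592, 1184]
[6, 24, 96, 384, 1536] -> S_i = 6*4^i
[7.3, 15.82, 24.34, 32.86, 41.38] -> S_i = 7.30 + 8.52*i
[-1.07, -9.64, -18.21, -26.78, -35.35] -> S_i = -1.07 + -8.57*i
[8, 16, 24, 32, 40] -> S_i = 8 + 8*i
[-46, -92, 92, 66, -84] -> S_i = Random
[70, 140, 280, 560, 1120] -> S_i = 70*2^i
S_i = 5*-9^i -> [5, -45, 405, -3645, 32805]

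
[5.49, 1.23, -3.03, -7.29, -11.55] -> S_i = 5.49 + -4.26*i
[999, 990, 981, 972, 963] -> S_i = 999 + -9*i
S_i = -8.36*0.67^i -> [-8.36, -5.6, -3.75, -2.51, -1.68]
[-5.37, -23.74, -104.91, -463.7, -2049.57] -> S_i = -5.37*4.42^i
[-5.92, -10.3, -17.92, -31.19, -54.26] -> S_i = -5.92*1.74^i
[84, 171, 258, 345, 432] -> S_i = 84 + 87*i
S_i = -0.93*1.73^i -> [-0.93, -1.61, -2.78, -4.82, -8.33]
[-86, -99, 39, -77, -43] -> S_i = Random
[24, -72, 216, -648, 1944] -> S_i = 24*-3^i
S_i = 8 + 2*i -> [8, 10, 12, 14, 16]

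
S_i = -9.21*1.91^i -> [-9.21, -17.59, -33.6, -64.17, -122.57]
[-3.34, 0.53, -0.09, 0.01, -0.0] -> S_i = -3.34*(-0.16)^i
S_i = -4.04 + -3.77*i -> [-4.04, -7.81, -11.58, -15.35, -19.12]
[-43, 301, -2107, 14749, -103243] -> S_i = -43*-7^i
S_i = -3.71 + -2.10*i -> [-3.71, -5.81, -7.91, -10.01, -12.11]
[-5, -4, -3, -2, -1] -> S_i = -5 + 1*i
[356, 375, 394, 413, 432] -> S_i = 356 + 19*i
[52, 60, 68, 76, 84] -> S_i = 52 + 8*i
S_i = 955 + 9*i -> [955, 964, 973, 982, 991]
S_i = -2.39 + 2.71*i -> [-2.39, 0.32, 3.03, 5.74, 8.45]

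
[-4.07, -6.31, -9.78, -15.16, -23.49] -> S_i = -4.07*1.55^i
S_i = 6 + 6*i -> [6, 12, 18, 24, 30]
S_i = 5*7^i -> [5, 35, 245, 1715, 12005]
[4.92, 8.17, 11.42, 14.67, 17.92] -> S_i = 4.92 + 3.25*i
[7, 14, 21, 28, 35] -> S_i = 7 + 7*i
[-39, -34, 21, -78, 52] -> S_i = Random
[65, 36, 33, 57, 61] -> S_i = Random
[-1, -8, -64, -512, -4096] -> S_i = -1*8^i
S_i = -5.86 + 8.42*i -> [-5.86, 2.56, 10.98, 19.4, 27.82]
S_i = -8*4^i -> [-8, -32, -128, -512, -2048]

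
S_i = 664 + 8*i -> [664, 672, 680, 688, 696]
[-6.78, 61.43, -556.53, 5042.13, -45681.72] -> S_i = -6.78*(-9.06)^i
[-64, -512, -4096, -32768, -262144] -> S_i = -64*8^i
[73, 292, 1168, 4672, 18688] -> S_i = 73*4^i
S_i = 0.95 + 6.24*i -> [0.95, 7.19, 13.43, 19.67, 25.91]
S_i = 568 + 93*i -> [568, 661, 754, 847, 940]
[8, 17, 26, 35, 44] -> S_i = 8 + 9*i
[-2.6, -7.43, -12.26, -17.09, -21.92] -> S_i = -2.60 + -4.83*i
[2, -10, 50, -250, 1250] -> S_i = 2*-5^i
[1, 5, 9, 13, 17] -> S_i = 1 + 4*i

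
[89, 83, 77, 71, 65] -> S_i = 89 + -6*i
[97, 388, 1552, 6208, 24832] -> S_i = 97*4^i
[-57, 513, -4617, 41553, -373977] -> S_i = -57*-9^i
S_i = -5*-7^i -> [-5, 35, -245, 1715, -12005]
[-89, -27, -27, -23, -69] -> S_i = Random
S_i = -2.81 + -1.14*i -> [-2.81, -3.95, -5.09, -6.23, -7.37]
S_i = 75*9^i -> [75, 675, 6075, 54675, 492075]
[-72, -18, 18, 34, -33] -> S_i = Random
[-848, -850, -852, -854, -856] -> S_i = -848 + -2*i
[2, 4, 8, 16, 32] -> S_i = 2*2^i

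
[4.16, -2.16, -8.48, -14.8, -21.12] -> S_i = 4.16 + -6.32*i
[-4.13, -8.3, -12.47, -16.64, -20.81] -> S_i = -4.13 + -4.17*i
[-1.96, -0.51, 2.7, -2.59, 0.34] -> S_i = Random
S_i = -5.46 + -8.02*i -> [-5.46, -13.48, -21.5, -29.52, -37.54]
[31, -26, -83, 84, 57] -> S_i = Random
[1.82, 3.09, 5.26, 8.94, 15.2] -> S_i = 1.82*1.70^i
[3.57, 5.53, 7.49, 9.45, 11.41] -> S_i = 3.57 + 1.96*i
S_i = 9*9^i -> [9, 81, 729, 6561, 59049]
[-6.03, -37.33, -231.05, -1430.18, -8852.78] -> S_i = -6.03*6.19^i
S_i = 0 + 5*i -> [0, 5, 10, 15, 20]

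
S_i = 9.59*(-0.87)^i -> [9.59, -8.34, 7.26, -6.32, 5.49]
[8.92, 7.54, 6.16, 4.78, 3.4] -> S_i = 8.92 + -1.38*i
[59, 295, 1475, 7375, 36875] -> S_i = 59*5^i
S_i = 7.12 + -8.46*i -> [7.12, -1.34, -9.8, -18.26, -26.72]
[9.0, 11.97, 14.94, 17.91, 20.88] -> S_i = 9.00 + 2.97*i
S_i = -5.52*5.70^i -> [-5.52, -31.46, -179.34, -1022.27, -5826.91]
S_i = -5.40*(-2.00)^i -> [-5.4, 10.8, -21.6, 43.2, -86.4]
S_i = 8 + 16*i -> [8, 24, 40, 56, 72]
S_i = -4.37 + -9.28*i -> [-4.37, -13.65, -22.93, -32.21, -41.49]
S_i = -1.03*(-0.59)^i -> [-1.03, 0.61, -0.36, 0.21, -0.12]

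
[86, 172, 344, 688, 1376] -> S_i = 86*2^i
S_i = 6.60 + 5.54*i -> [6.6, 12.14, 17.68, 23.22, 28.76]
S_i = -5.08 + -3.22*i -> [-5.08, -8.3, -11.52, -14.74, -17.96]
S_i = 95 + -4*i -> [95, 91, 87, 83, 79]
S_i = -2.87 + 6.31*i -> [-2.87, 3.44, 9.75, 16.06, 22.37]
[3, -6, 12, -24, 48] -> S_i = 3*-2^i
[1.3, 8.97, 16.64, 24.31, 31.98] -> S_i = 1.30 + 7.67*i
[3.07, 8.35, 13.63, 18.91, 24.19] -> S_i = 3.07 + 5.28*i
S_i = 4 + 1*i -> [4, 5, 6, 7, 8]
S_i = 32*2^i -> [32, 64, 128, 256, 512]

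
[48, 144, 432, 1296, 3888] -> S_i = 48*3^i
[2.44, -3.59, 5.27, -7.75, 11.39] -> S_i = 2.44*(-1.47)^i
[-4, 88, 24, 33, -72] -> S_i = Random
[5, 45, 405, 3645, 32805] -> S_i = 5*9^i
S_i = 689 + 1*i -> [689, 690, 691, 692, 693]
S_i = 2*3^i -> [2, 6, 18, 54, 162]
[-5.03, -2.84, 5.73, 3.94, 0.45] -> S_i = Random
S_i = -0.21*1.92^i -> [-0.21, -0.4, -0.77, -1.49, -2.85]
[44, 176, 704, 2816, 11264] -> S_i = 44*4^i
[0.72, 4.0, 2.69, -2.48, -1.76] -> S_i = Random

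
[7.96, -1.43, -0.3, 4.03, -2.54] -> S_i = Random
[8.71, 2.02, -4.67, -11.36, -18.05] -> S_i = 8.71 + -6.69*i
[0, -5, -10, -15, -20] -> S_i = 0 + -5*i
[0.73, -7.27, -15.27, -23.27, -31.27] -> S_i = 0.73 + -8.00*i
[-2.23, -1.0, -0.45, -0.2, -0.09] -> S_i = -2.23*0.45^i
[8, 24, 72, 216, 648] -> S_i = 8*3^i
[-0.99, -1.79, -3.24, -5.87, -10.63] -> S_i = -0.99*1.81^i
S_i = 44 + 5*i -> [44, 49, 54, 59, 64]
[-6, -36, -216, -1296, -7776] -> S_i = -6*6^i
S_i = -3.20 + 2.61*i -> [-3.2, -0.59, 2.02, 4.63, 7.24]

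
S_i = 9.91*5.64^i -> [9.91, 55.89, 315.23, 1777.91, 10027.44]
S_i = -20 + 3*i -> [-20, -17, -14, -11, -8]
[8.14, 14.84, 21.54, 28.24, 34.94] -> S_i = 8.14 + 6.70*i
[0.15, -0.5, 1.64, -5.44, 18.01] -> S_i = 0.15*(-3.31)^i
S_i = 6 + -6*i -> [6, 0, -6, -12, -18]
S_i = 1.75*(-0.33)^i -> [1.75, -0.58, 0.19, -0.06, 0.02]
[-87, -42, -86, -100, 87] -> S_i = Random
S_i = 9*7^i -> [9, 63, 441, 3087, 21609]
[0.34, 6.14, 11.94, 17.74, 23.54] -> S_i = 0.34 + 5.80*i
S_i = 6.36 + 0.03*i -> [6.36, 6.39, 6.42, 6.45, 6.48]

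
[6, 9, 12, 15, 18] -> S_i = 6 + 3*i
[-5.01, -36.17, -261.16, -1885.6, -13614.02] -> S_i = -5.01*7.22^i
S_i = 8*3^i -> [8, 24, 72, 216, 648]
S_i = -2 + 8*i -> [-2, 6, 14, 22, 30]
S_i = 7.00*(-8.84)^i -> [7.0, -61.88, 547.02, -4835.65, 42747.14]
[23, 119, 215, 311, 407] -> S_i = 23 + 96*i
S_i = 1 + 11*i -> [1, 12, 23, 34, 45]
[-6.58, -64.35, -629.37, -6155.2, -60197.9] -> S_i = -6.58*9.78^i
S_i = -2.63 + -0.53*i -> [-2.63, -3.16, -3.69, -4.22, -4.75]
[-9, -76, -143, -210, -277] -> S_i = -9 + -67*i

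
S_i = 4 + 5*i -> [4, 9, 14, 19, 24]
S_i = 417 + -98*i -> [417, 319, 221, 123, 25]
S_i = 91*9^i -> [91, 819, 7371, 66339, 597051]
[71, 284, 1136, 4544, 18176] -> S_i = 71*4^i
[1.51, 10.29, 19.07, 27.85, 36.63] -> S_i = 1.51 + 8.78*i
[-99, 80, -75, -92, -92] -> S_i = Random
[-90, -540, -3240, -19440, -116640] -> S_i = -90*6^i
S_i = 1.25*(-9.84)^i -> [1.25, -12.3, 121.03, -1190.95, 11719.0]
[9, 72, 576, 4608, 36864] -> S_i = 9*8^i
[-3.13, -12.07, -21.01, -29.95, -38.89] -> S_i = -3.13 + -8.94*i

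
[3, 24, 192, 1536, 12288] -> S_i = 3*8^i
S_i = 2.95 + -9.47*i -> [2.95, -6.52, -15.99, -25.46, -34.93]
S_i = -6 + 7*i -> [-6, 1, 8, 15, 22]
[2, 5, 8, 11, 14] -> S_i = 2 + 3*i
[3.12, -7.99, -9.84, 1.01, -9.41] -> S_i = Random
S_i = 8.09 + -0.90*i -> [8.09, 7.19, 6.29, 5.39, 4.49]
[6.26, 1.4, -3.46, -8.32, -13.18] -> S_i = 6.26 + -4.86*i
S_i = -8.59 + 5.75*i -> [-8.59, -2.84, 2.91, 8.66, 14.41]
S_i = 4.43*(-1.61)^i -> [4.43, -7.13, 11.48, -18.49, 29.77]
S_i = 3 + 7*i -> [3, 10, 17, 24, 31]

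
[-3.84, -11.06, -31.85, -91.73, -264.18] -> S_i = -3.84*2.88^i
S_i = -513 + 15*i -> [-513, -498, -483, -468, -453]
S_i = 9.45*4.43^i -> [9.45, 41.86, 185.46, 821.57, 3639.54]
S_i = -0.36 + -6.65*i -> [-0.36, -7.01, -13.66, -20.31, -26.96]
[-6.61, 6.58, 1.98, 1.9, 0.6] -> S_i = Random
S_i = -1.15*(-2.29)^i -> [-1.15, 2.63, -6.03, 13.81, -31.63]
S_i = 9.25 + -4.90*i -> [9.25, 4.35, -0.55, -5.45, -10.35]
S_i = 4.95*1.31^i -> [4.95, 6.48, 8.49, 11.13, 14.58]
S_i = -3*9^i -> [-3, -27, -243, -2187, -19683]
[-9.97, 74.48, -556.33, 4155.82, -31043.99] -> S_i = -9.97*(-7.47)^i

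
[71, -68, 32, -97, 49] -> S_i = Random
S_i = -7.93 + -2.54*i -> [-7.93, -10.47, -13.01, -15.55, -18.09]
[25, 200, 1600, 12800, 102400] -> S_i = 25*8^i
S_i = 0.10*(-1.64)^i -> [0.1, -0.16, 0.27, -0.44, 0.72]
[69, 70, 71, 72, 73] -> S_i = 69 + 1*i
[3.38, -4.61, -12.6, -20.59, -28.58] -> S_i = 3.38 + -7.99*i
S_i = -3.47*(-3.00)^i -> [-3.47, 10.41, -31.23, 93.69, -281.07]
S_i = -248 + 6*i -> [-248, -242, -236, -230, -224]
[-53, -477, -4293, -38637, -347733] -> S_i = -53*9^i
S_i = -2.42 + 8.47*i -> [-2.42, 6.05, 14.52, 22.99, 31.46]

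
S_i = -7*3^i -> [-7, -21, -63, -189, -567]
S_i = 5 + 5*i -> [5, 10, 15, 20, 25]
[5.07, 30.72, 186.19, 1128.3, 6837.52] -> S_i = 5.07*6.06^i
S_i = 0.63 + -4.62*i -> [0.63, -3.99, -8.61, -13.23, -17.85]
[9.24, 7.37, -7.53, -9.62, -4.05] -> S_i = Random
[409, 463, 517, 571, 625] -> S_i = 409 + 54*i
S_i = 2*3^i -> [2, 6, 18, 54, 162]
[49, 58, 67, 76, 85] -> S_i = 49 + 9*i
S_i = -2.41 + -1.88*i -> [-2.41, -4.29, -6.17, -8.05, -9.93]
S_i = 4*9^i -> [4, 36, 324, 2916, 26244]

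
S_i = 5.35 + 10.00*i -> [5.35, 15.35, 25.35, 35.35, 45.35]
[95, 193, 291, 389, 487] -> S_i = 95 + 98*i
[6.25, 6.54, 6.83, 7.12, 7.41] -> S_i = 6.25 + 0.29*i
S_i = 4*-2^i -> [4, -8, 16, -32, 64]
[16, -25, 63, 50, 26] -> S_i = Random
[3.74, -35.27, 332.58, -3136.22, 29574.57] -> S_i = 3.74*(-9.43)^i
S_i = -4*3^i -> [-4, -12, -36, -108, -324]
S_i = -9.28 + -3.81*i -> [-9.28, -13.09, -16.9, -20.71, -24.52]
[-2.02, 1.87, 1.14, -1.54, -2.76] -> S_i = Random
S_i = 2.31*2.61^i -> [2.31, 6.03, 15.74, 41.07, 107.19]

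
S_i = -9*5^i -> [-9, -45, -225, -1125, -5625]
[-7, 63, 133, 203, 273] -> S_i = -7 + 70*i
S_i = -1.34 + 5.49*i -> [-1.34, 4.15, 9.64, 15.13, 20.62]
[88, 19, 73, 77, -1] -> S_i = Random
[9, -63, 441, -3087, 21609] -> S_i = 9*-7^i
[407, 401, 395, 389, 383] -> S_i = 407 + -6*i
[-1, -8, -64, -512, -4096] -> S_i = -1*8^i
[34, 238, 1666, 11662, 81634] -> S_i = 34*7^i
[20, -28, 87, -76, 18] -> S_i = Random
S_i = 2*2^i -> [2, 4, 8, 16, 32]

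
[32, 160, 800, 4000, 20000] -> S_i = 32*5^i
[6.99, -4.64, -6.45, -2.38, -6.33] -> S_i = Random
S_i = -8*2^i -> [-8, -16, -32, -64, -128]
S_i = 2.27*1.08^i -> [2.27, 2.45, 2.65, 2.86, 3.09]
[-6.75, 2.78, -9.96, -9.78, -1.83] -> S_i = Random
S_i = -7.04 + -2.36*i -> [-7.04, -9.4, -11.76, -14.12, -16.48]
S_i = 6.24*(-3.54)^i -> [6.24, -22.09, 78.2, -276.82, 979.94]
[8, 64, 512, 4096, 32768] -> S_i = 8*8^i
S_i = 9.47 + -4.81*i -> [9.47, 4.66, -0.15, -4.96, -9.77]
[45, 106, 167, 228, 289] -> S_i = 45 + 61*i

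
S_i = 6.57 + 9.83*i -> [6.57, 16.4, 26.23, 36.06, 45.89]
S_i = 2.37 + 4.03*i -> [2.37, 6.4, 10.43, 14.46, 18.49]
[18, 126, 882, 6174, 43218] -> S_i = 18*7^i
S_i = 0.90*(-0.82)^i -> [0.9, -0.74, 0.61, -0.5, 0.41]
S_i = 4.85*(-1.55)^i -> [4.85, -7.52, 11.65, -18.06, 27.99]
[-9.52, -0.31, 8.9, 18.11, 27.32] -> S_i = -9.52 + 9.21*i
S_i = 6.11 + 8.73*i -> [6.11, 14.84, 23.57, 32.3, 41.03]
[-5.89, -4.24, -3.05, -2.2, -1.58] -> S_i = -5.89*0.72^i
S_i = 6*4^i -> [6, 24, 96, 384, 1536]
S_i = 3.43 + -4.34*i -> [3.43, -0.91, -5.25, -9.59, -13.93]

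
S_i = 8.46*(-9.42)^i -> [8.46, -79.69, 750.71, -7071.69, 66615.3]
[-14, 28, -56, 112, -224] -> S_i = -14*-2^i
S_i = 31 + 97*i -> [31, 128, 225, 322, 419]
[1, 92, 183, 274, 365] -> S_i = 1 + 91*i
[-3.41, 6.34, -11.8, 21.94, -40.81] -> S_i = -3.41*(-1.86)^i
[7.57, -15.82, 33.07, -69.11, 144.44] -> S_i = 7.57*(-2.09)^i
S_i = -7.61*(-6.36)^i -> [-7.61, 48.4, -307.82, 1957.74, -12451.25]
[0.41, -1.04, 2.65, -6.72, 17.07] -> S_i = 0.41*(-2.54)^i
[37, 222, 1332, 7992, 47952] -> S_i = 37*6^i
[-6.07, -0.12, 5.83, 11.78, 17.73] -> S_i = -6.07 + 5.95*i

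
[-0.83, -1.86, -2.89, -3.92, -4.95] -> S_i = -0.83 + -1.03*i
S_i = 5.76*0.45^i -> [5.76, 2.59, 1.17, 0.52, 0.24]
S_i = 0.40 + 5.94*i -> [0.4, 6.34, 12.28, 18.22, 24.16]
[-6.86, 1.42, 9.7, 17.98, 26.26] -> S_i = -6.86 + 8.28*i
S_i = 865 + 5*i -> [865, 870, 875, 880, 885]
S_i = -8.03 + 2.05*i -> [-8.03, -5.98, -3.93, -1.88, 0.17]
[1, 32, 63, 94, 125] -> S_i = 1 + 31*i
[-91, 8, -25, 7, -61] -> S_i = Random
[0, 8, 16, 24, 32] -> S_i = 0 + 8*i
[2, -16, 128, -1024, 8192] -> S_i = 2*-8^i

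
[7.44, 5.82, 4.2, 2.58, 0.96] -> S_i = 7.44 + -1.62*i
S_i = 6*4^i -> [6, 24, 96, 384, 1536]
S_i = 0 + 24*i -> [0, 24, 48, 72, 96]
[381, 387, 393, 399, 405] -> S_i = 381 + 6*i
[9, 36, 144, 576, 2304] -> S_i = 9*4^i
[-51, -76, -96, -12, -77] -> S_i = Random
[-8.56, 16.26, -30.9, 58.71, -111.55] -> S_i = -8.56*(-1.90)^i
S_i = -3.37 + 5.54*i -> [-3.37, 2.17, 7.71, 13.25, 18.79]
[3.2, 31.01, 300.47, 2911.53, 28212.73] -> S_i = 3.20*9.69^i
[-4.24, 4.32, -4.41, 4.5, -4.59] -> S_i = -4.24*(-1.02)^i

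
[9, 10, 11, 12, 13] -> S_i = 9 + 1*i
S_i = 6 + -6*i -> [6, 0, -6, -12, -18]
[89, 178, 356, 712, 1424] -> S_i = 89*2^i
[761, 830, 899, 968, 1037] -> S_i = 761 + 69*i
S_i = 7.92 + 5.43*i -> [7.92, 13.35, 18.78, 24.21, 29.64]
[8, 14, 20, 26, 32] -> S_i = 8 + 6*i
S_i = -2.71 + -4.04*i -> [-2.71, -6.75, -10.79, -14.83, -18.87]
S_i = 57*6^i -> [57, 342, 2052, 12312, 73872]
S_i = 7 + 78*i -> [7, 85, 163, 241, 319]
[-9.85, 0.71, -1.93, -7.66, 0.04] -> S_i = Random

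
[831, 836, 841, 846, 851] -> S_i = 831 + 5*i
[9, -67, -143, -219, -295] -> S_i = 9 + -76*i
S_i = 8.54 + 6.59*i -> [8.54, 15.13, 21.72, 28.31, 34.9]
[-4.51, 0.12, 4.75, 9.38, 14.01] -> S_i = -4.51 + 4.63*i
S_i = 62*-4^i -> [62, -248, 992, -3968, 15872]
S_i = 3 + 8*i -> [3, 11, 19, 27, 35]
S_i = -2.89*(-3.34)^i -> [-2.89, 9.65, -32.24, 107.68, -359.65]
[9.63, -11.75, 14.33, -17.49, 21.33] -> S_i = 9.63*(-1.22)^i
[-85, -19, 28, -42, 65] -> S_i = Random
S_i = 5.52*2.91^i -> [5.52, 16.06, 46.74, 136.02, 395.83]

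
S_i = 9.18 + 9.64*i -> [9.18, 18.82, 28.46, 38.1, 47.74]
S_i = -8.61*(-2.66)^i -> [-8.61, 22.9, -60.92, 162.05, -431.05]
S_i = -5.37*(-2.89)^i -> [-5.37, 15.52, -44.85, 129.62, -374.6]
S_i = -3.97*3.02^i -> [-3.97, -11.99, -36.21, -109.35, -330.23]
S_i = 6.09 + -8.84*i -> [6.09, -2.75, -11.59, -20.43, -29.27]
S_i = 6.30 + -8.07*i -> [6.3, -1.77, -9.84, -17.91, -25.98]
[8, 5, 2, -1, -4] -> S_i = 8 + -3*i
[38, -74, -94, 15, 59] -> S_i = Random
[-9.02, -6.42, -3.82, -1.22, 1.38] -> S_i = -9.02 + 2.60*i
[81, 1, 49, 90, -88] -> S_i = Random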